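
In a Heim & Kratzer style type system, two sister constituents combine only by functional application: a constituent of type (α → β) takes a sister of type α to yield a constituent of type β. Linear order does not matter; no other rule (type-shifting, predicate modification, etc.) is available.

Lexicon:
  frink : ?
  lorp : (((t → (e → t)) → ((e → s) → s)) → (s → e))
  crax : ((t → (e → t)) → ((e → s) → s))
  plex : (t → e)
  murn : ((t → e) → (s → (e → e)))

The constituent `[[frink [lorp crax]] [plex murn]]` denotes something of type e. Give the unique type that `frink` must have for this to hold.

((s → e) → ((s → (e → e)) → e))

For [[frink [lorp crax]] [plex murn]] to have type e with [plex murn] of type (s → (e → e)), [frink [lorp crax]] must be the function: [frink [lorp crax]] : ((s → (e → e)) → e).
For [frink [lorp crax]] to have type ((s → (e → e)) → e) with [lorp crax] of type (s → e), frink must be the function: frink : ((s → e) → ((s → (e → e)) → e)).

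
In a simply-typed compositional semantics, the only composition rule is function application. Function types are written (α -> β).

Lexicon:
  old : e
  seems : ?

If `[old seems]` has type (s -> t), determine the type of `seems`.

For [old seems] to have type (s -> t) with old of type e, seems must be the function: seems : (e -> (s -> t)).

(e -> (s -> t))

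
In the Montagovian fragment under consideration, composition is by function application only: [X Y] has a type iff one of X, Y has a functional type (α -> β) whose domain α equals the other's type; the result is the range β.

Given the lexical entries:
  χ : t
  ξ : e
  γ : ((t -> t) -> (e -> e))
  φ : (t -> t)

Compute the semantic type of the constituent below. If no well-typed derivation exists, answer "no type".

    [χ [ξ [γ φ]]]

[γ φ]: γ is ((t -> t) -> (e -> e)), φ is (t -> t); result (e -> e).
[ξ [γ φ]]: [γ φ] is (e -> e), ξ is e; result e.
At [χ [ξ [γ φ]]]: neither t nor e can take the other as argument; the node is ill-typed.

no type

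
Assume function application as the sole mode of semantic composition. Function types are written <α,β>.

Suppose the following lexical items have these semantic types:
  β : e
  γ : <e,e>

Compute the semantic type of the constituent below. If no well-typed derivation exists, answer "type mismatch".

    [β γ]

[β γ] — γ of type <e,e> combines with β of type e: type e.

e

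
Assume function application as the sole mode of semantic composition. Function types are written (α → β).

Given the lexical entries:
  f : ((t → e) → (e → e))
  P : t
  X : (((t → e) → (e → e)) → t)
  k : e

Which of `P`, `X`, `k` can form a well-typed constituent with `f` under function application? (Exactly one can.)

X

P : t — neither side's domain matches the other.
X — combines: X : (((t → e) → (e → e)) → t) takes f : ((t → e) → (e → e)) as argument, giving t.
k : e — neither side's domain matches the other.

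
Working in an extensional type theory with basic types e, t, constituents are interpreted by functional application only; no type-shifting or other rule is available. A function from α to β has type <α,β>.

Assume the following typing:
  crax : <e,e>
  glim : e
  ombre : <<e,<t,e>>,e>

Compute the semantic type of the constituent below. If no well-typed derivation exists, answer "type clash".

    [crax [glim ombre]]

type clash

[glim ombre]: e with <<e,<t,e>>,e> — neither is a function whose domain matches the other; composition fails here.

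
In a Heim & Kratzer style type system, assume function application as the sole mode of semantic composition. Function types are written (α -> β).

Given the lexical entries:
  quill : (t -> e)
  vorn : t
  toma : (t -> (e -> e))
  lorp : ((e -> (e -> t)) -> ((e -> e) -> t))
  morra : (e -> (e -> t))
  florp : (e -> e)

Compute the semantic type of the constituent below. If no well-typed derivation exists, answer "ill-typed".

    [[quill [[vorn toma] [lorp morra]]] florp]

e

[vorn toma] — toma of type (t -> (e -> e)) combines with vorn of type t: type (e -> e).
[lorp morra] — lorp of type ((e -> (e -> t)) -> ((e -> e) -> t)) combines with morra of type (e -> (e -> t)): type ((e -> e) -> t).
[[vorn toma] [lorp morra]] — [lorp morra] of type ((e -> e) -> t) combines with [vorn toma] of type (e -> e): type t.
[quill [[vorn toma] [lorp morra]]] — quill of type (t -> e) combines with [[vorn toma] [lorp morra]] of type t: type e.
[[quill [[vorn toma] [lorp morra]]] florp] — florp of type (e -> e) combines with [quill [[vorn toma] [lorp morra]]] of type e: type e.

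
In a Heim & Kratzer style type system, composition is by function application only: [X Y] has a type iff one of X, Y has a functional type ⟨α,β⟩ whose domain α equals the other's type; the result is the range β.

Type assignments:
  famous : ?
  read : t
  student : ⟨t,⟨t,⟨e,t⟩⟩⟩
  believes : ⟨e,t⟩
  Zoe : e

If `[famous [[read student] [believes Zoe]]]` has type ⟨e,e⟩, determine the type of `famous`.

⟨⟨e,t⟩,⟨e,e⟩⟩

[famous [[read student] [believes Zoe]]] must have type ⟨e,e⟩. The sister [[read student] [believes Zoe]] has type ⟨e,t⟩; that is not a function onto ⟨e,e⟩, so famous must be the functor, of type ⟨⟨e,t⟩,⟨e,e⟩⟩.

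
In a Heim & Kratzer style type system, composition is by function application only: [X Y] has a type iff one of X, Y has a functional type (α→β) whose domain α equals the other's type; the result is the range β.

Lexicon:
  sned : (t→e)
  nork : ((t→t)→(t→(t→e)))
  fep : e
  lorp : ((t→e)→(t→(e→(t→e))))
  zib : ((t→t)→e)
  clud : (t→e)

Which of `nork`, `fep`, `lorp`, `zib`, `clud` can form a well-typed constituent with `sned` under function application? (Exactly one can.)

lorp

nork : ((t→t)→(t→(t→e))) — no; sned wants t, and nork wants (t→t).
fep : e — no; sned wants t, and fep wants nothing (atomic).
lorp — combines: lorp : ((t→e)→(t→(e→(t→e)))) takes sned : (t→e) as argument, giving (t→(e→(t→e))).
zib : ((t→t)→e) — no; sned wants t, and zib wants (t→t).
clud : (t→e) — no; sned wants t, and clud wants t.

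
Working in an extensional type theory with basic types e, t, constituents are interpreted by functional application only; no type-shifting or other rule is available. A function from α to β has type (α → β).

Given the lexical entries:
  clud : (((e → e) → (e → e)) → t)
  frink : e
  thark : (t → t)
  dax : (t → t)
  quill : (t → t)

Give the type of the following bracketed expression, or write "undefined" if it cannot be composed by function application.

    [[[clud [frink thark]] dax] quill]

[frink thark]: e and (t → t) cannot combine by function application — type clash.

undefined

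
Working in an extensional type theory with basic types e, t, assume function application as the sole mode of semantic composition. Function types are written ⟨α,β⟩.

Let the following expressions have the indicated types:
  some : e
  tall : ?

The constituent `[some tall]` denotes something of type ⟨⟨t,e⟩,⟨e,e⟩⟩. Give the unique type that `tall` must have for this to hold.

⟨e,⟨⟨t,e⟩,⟨e,e⟩⟩⟩

[some tall] must have type ⟨⟨t,e⟩,⟨e,e⟩⟩. The sister some has type e; that is not a function onto ⟨⟨t,e⟩,⟨e,e⟩⟩, so tall must be the functor, of type ⟨e,⟨⟨t,e⟩,⟨e,e⟩⟩⟩.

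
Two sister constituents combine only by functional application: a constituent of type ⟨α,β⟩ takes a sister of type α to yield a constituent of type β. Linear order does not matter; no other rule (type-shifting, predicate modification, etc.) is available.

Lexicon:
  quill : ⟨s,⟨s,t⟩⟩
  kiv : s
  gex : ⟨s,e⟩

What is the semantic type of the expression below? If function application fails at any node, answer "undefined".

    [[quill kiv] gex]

At [quill kiv], quill : ⟨s,⟨s,t⟩⟩ takes kiv : s, giving ⟨s,t⟩.
At [[quill kiv] gex]: neither ⟨s,t⟩ nor ⟨s,e⟩ can take the other as argument; the node is ill-typed.

undefined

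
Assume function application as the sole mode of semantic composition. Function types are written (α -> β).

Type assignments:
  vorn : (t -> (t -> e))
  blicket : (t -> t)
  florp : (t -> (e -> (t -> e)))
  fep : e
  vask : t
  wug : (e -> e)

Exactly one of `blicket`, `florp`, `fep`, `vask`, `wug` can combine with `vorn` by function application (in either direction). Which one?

blicket : (t -> t) — does not combine with vorn.
florp : (t -> (e -> (t -> e))) — does not combine with vorn.
fep : e — does not combine with vorn.
vask — combines: vorn : (t -> (t -> e)) takes vask : t as argument, giving (t -> e).
wug : (e -> e) — does not combine with vorn.

vask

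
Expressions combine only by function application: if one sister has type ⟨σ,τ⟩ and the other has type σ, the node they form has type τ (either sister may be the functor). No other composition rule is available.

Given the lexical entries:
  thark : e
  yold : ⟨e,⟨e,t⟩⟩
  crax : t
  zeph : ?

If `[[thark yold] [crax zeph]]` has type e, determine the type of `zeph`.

[[thark yold] [crax zeph]] is required to be e. [thark yold] : ⟨e,t⟩ cannot yield e as functor, so [crax zeph] : ⟨⟨e,t⟩,e⟩.
[crax zeph] is required to be ⟨⟨e,t⟩,e⟩. crax : t cannot yield ⟨⟨e,t⟩,e⟩ as functor, so zeph : ⟨t,⟨⟨e,t⟩,e⟩⟩.

⟨t,⟨⟨e,t⟩,e⟩⟩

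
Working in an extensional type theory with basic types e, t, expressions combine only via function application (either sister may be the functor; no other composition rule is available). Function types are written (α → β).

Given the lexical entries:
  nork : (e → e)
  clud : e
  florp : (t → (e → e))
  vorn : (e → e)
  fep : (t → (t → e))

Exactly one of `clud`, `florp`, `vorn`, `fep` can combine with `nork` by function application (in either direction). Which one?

clud

clud — combines: nork : (e → e) takes clud : e as argument, giving e.
florp : (t → (e → e)) — does not combine with nork.
vorn : (e → e) — does not combine with nork.
fep : (t → (t → e)) — does not combine with nork.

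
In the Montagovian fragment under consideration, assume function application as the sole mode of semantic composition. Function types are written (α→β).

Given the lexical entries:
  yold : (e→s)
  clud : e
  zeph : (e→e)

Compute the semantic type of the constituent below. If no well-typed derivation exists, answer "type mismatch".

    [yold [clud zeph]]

[clud zeph] — zeph of type (e→e) combines with clud of type e: type e.
[yold [clud zeph]] — yold of type (e→s) combines with [clud zeph] of type e: type s.

s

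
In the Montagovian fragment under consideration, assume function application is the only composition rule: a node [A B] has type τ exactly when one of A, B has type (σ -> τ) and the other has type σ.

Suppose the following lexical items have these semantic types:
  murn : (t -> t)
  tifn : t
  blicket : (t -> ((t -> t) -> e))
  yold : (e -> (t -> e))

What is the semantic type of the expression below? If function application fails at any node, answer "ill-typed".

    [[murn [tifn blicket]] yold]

(t -> e)

At [tifn blicket], blicket : (t -> ((t -> t) -> e)) takes tifn : t, giving ((t -> t) -> e).
At [murn [tifn blicket]], [tifn blicket] : ((t -> t) -> e) takes murn : (t -> t), giving e.
At [[murn [tifn blicket]] yold], yold : (e -> (t -> e)) takes [murn [tifn blicket]] : e, giving (t -> e).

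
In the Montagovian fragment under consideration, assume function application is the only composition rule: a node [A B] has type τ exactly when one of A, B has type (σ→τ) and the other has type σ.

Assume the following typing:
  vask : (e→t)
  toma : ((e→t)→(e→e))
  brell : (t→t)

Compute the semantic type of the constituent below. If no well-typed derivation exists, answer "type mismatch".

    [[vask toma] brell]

[vask toma]: toma is ((e→t)→(e→e)), vask is (e→t); result (e→e).
At [[vask toma] brell]: neither (e→e) nor (t→t) can take the other as argument; the node is ill-typed.

type mismatch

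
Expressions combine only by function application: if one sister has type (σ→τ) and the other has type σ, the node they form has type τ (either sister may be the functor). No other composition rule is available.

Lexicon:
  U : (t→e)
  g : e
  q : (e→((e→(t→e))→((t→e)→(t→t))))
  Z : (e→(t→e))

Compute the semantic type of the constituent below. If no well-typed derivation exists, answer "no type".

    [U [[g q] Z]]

[g q]: q is (e→((e→(t→e))→((t→e)→(t→t)))), g is e; result ((e→(t→e))→((t→e)→(t→t))).
[[g q] Z]: [g q] is ((e→(t→e))→((t→e)→(t→t))), Z is (e→(t→e)); result ((t→e)→(t→t)).
[U [[g q] Z]]: [[g q] Z] is ((t→e)→(t→t)), U is (t→e); result (t→t).

(t→t)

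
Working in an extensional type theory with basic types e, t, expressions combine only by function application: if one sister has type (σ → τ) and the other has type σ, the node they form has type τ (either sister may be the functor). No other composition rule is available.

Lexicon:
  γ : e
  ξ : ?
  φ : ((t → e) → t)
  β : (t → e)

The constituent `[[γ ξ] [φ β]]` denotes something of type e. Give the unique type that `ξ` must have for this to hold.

(e → (t → e))

At [[γ ξ] [φ β]] (required: e): [φ β] is t, which is not a function with range e; hence [γ ξ] is the functor — type (t → e).
At [γ ξ] (required: (t → e)): γ is e, which is not a function with range (t → e); hence ξ is the functor — type (e → (t → e)).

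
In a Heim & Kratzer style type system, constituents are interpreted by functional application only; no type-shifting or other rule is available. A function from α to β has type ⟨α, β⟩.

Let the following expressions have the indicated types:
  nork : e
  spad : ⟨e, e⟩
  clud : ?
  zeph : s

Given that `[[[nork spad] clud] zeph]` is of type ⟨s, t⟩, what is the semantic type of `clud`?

At [[[nork spad] clud] zeph] (required: ⟨s, t⟩): zeph is s, which is not a function with range ⟨s, t⟩; hence [[nork spad] clud] is the functor — type ⟨s, ⟨s, t⟩⟩.
At [[nork spad] clud] (required: ⟨s, ⟨s, t⟩⟩): [nork spad] is e, which is not a function with range ⟨s, ⟨s, t⟩⟩; hence clud is the functor — type ⟨e, ⟨s, ⟨s, t⟩⟩⟩.

⟨e, ⟨s, ⟨s, t⟩⟩⟩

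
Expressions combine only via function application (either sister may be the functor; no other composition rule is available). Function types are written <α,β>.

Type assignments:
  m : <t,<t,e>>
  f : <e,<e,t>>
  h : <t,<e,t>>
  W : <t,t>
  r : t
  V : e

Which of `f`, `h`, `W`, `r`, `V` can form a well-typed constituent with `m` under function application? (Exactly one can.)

r

f : <e,<e,t>> — neither side's domain matches the other.
h : <t,<e,t>> — neither side's domain matches the other.
W : <t,t> — neither side's domain matches the other.
r — combines: m : <t,<t,e>> takes r : t as argument, giving <t,e>.
V : e — neither side's domain matches the other.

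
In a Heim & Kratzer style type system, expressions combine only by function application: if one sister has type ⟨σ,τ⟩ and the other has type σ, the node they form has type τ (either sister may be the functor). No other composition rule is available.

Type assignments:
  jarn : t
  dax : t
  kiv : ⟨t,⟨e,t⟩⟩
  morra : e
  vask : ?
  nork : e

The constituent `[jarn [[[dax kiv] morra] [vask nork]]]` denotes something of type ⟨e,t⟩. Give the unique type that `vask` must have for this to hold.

At [jarn [[[dax kiv] morra] [vask nork]]] (required: ⟨e,t⟩): jarn is t, which is not a function with range ⟨e,t⟩; hence [[[dax kiv] morra] [vask nork]] is the functor — type ⟨t,⟨e,t⟩⟩.
At [[[dax kiv] morra] [vask nork]] (required: ⟨t,⟨e,t⟩⟩): [[dax kiv] morra] is t, which is not a function with range ⟨t,⟨e,t⟩⟩; hence [vask nork] is the functor — type ⟨t,⟨t,⟨e,t⟩⟩⟩.
At [vask nork] (required: ⟨t,⟨t,⟨e,t⟩⟩⟩): nork is e, which is not a function with range ⟨t,⟨t,⟨e,t⟩⟩⟩; hence vask is the functor — type ⟨e,⟨t,⟨t,⟨e,t⟩⟩⟩⟩.

⟨e,⟨t,⟨t,⟨e,t⟩⟩⟩⟩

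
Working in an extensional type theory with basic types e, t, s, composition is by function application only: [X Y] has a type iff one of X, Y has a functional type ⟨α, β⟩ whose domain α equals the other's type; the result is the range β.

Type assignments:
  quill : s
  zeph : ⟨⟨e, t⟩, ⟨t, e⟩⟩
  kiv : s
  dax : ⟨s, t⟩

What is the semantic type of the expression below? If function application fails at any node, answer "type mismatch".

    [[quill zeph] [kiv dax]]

type mismatch

[quill zeph]: s with ⟨⟨e, t⟩, ⟨t, e⟩⟩ — neither is a function whose domain matches the other; composition fails here.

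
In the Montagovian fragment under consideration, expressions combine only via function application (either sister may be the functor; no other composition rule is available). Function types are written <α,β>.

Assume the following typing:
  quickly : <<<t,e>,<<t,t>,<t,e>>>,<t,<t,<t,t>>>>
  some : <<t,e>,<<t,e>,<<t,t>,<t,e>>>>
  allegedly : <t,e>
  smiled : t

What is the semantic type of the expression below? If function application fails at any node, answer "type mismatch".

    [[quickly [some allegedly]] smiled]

<t,<t,t>>

[some allegedly]: some is <<t,e>,<<t,e>,<<t,t>,<t,e>>>>, allegedly is <t,e>; result <<t,e>,<<t,t>,<t,e>>>.
[quickly [some allegedly]]: quickly is <<<t,e>,<<t,t>,<t,e>>>,<t,<t,<t,t>>>>, [some allegedly] is <<t,e>,<<t,t>,<t,e>>>; result <t,<t,<t,t>>>.
[[quickly [some allegedly]] smiled]: [quickly [some allegedly]] is <t,<t,<t,t>>>, smiled is t; result <t,<t,t>>.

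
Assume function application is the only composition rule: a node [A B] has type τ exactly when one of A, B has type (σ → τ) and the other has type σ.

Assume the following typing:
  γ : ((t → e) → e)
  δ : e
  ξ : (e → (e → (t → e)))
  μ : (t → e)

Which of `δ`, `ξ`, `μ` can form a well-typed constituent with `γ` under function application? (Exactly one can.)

δ : e — no; γ wants (t → e), and δ wants nothing (atomic).
ξ : (e → (e → (t → e))) — no; γ wants (t → e), and ξ wants e.
μ — combines: γ : ((t → e) → e) takes μ : (t → e) as argument, giving e.

μ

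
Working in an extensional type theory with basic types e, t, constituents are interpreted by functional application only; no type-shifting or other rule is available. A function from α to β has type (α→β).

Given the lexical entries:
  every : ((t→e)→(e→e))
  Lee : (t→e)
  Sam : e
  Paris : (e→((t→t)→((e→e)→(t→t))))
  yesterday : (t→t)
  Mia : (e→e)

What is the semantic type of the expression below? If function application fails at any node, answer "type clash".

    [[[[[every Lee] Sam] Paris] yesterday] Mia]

At [every Lee], every : ((t→e)→(e→e)) takes Lee : (t→e), giving (e→e).
At [[every Lee] Sam], [every Lee] : (e→e) takes Sam : e, giving e.
At [[[every Lee] Sam] Paris], Paris : (e→((t→t)→((e→e)→(t→t)))) takes [[every Lee] Sam] : e, giving ((t→t)→((e→e)→(t→t))).
At [[[[every Lee] Sam] Paris] yesterday], [[[every Lee] Sam] Paris] : ((t→t)→((e→e)→(t→t))) takes yesterday : (t→t), giving ((e→e)→(t→t)).
At [[[[[every Lee] Sam] Paris] yesterday] Mia], [[[[every Lee] Sam] Paris] yesterday] : ((e→e)→(t→t)) takes Mia : (e→e), giving (t→t).

(t→t)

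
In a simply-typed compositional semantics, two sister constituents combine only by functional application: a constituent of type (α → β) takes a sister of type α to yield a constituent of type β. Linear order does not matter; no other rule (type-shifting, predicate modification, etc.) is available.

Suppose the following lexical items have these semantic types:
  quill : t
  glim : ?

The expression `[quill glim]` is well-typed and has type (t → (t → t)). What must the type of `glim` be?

At [quill glim] (required: (t → (t → t))): quill is t, which is not a function with range (t → (t → t)); hence glim is the functor — type (t → (t → (t → t))).

(t → (t → (t → t)))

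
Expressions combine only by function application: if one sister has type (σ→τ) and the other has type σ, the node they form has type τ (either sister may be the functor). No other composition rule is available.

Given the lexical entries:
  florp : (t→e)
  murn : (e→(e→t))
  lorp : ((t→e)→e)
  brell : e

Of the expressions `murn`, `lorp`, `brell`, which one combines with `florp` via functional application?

lorp

murn : (e→(e→t)) — florp needs t; murn needs e; neither fits.
lorp — combines: lorp : ((t→e)→e) takes florp : (t→e) as argument, giving e.
brell : e — florp needs t; brell needs nothing (atomic); neither fits.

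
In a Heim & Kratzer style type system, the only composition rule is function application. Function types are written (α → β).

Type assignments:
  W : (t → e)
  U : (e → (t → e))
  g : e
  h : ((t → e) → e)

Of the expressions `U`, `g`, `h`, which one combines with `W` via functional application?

h

U : (e → (t → e)) — W needs t; U needs e; neither fits.
g : e — W needs t; g needs nothing (atomic); neither fits.
h — combines: h : ((t → e) → e) takes W : (t → e) as argument, giving e.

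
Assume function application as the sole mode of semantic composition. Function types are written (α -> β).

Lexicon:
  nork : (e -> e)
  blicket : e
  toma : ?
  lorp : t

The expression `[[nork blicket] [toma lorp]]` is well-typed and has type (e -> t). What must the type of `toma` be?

(t -> (e -> (e -> t)))

At [[nork blicket] [toma lorp]] (required: (e -> t)): [nork blicket] is e, which is not a function with range (e -> t); hence [toma lorp] is the functor — type (e -> (e -> t)).
At [toma lorp] (required: (e -> (e -> t))): lorp is t, which is not a function with range (e -> (e -> t)); hence toma is the functor — type (t -> (e -> (e -> t))).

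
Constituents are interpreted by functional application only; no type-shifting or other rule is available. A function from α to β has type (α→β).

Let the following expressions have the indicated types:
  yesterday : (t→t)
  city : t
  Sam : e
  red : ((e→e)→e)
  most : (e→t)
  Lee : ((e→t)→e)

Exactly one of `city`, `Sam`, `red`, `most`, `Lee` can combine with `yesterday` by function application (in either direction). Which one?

city

city — combines: yesterday : (t→t) takes city : t as argument, giving t.
Sam : e — does not combine with yesterday.
red : ((e→e)→e) — does not combine with yesterday.
most : (e→t) — does not combine with yesterday.
Lee : ((e→t)→e) — does not combine with yesterday.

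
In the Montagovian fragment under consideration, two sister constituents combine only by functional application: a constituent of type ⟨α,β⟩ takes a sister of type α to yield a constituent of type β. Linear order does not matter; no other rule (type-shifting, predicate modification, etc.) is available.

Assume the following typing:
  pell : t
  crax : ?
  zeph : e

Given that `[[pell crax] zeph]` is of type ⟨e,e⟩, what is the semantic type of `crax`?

⟨t,⟨e,⟨e,e⟩⟩⟩

[[pell crax] zeph] is required to be ⟨e,e⟩. zeph : e cannot yield ⟨e,e⟩ as functor, so [pell crax] : ⟨e,⟨e,e⟩⟩.
[pell crax] is required to be ⟨e,⟨e,e⟩⟩. pell : t cannot yield ⟨e,⟨e,e⟩⟩ as functor, so crax : ⟨t,⟨e,⟨e,e⟩⟩⟩.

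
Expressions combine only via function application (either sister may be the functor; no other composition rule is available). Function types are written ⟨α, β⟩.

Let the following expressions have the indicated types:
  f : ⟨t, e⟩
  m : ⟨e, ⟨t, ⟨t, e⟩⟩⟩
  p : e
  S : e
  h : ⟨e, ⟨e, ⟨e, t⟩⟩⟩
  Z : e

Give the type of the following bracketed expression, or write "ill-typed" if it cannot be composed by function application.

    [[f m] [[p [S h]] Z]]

ill-typed

[f m]: ⟨t, e⟩ with ⟨e, ⟨t, ⟨t, e⟩⟩⟩ — neither is a function whose domain matches the other; composition fails here.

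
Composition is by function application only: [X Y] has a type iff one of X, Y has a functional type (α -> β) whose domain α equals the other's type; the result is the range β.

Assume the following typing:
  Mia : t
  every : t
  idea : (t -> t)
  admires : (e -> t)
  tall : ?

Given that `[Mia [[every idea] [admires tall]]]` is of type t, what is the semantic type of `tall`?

At [Mia [[every idea] [admires tall]]] (required: t): Mia is t, which is not a function with range t; hence [[every idea] [admires tall]] is the functor — type (t -> t).
At [[every idea] [admires tall]] (required: (t -> t)): [every idea] is t, which is not a function with range (t -> t); hence [admires tall] is the functor — type (t -> (t -> t)).
At [admires tall] (required: (t -> (t -> t))): admires is (e -> t), which is not a function with range (t -> (t -> t)); hence tall is the functor — type ((e -> t) -> (t -> (t -> t))).

((e -> t) -> (t -> (t -> t)))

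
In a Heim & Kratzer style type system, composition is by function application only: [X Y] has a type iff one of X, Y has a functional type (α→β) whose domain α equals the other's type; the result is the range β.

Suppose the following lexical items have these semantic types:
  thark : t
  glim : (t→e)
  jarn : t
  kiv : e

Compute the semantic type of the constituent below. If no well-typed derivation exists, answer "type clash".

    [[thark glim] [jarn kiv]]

type clash

[thark glim]: glim is (t→e), thark is t; result e.
[jarn kiv]: t and e cannot combine by function application — type clash.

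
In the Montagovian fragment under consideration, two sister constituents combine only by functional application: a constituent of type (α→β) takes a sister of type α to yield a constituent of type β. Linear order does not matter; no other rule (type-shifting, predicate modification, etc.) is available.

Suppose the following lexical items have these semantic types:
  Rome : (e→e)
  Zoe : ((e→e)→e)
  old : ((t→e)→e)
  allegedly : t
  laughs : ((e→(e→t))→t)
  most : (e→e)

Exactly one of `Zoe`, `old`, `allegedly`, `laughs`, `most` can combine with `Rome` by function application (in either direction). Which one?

Zoe

Zoe — combines: Zoe : ((e→e)→e) takes Rome : (e→e) as argument, giving e.
old : ((t→e)→e) — neither side's domain matches the other.
allegedly : t — neither side's domain matches the other.
laughs : ((e→(e→t))→t) — neither side's domain matches the other.
most : (e→e) — neither side's domain matches the other.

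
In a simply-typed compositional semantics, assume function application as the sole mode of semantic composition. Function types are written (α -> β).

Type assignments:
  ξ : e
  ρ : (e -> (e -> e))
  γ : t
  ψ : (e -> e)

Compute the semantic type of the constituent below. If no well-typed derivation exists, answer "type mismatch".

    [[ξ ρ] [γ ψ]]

[ξ ρ] — ρ of type (e -> (e -> e)) combines with ξ of type e: type (e -> e).
[γ ψ]: t and (e -> e) cannot combine by function application — type clash.

type mismatch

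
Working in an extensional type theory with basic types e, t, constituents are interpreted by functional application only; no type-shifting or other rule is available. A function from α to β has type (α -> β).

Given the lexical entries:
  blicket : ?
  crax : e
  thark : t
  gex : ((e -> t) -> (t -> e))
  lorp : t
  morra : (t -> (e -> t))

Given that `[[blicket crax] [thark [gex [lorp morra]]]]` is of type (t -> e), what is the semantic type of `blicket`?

For [[blicket crax] [thark [gex [lorp morra]]]] to have type (t -> e) with [thark [gex [lorp morra]]] of type e, [blicket crax] must be the function: [blicket crax] : (e -> (t -> e)).
For [blicket crax] to have type (e -> (t -> e)) with crax of type e, blicket must be the function: blicket : (e -> (e -> (t -> e))).

(e -> (e -> (t -> e)))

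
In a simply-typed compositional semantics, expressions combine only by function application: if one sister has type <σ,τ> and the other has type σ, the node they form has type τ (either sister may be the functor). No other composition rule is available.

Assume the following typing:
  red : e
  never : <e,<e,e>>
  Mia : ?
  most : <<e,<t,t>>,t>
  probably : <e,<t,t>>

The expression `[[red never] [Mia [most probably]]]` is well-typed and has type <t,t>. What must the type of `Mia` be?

[[red never] [Mia [most probably]]] is required to be <t,t>. [red never] : <e,e> cannot yield <t,t> as functor, so [Mia [most probably]] : <<e,e>,<t,t>>.
[Mia [most probably]] is required to be <<e,e>,<t,t>>. [most probably] : t cannot yield <<e,e>,<t,t>> as functor, so Mia : <t,<<e,e>,<t,t>>>.

<t,<<e,e>,<t,t>>>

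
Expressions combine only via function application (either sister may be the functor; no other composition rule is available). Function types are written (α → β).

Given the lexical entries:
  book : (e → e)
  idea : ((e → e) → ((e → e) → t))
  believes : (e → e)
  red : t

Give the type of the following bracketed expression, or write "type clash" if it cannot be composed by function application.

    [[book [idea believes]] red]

type clash

[idea believes] — idea of type ((e → e) → ((e → e) → t)) combines with believes of type (e → e): type ((e → e) → t).
[book [idea believes]] — [idea believes] of type ((e → e) → t) combines with book of type (e → e): type t.
[[book [idea believes]] red]: t with t — neither is a function whose domain matches the other; composition fails here.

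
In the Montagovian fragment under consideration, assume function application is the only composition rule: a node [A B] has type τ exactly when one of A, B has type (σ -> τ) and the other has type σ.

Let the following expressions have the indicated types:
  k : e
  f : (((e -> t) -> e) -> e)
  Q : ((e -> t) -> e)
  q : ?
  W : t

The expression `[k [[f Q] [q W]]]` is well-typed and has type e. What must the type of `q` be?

[k [[f Q] [q W]]] is required to be e. k : e cannot yield e as functor, so [[f Q] [q W]] : (e -> e).
[[f Q] [q W]] is required to be (e -> e). [f Q] : e cannot yield (e -> e) as functor, so [q W] : (e -> (e -> e)).
[q W] is required to be (e -> (e -> e)). W : t cannot yield (e -> (e -> e)) as functor, so q : (t -> (e -> (e -> e))).

(t -> (e -> (e -> e)))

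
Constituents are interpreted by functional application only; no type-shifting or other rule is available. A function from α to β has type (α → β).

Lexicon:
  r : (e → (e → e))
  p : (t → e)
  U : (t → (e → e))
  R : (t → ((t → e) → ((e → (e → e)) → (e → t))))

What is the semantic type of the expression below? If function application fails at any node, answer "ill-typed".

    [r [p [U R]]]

ill-typed

[U R]: (t → (e → e)) with (t → ((t → e) → ((e → (e → e)) → (e → t)))) — neither is a function whose domain matches the other; composition fails here.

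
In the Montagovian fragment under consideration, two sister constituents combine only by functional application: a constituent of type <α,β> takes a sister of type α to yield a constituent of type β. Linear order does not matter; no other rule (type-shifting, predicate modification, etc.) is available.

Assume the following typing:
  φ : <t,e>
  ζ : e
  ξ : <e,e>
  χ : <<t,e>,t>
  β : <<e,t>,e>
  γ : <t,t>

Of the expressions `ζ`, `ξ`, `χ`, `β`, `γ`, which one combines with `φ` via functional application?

χ

ζ : e — φ needs t; ζ needs nothing (atomic); neither fits.
ξ : <e,e> — φ needs t; ξ needs e; neither fits.
χ — combines: χ : <<t,e>,t> takes φ : <t,e> as argument, giving t.
β : <<e,t>,e> — φ needs t; β needs <e,t>; neither fits.
γ : <t,t> — φ needs t; γ needs t; neither fits.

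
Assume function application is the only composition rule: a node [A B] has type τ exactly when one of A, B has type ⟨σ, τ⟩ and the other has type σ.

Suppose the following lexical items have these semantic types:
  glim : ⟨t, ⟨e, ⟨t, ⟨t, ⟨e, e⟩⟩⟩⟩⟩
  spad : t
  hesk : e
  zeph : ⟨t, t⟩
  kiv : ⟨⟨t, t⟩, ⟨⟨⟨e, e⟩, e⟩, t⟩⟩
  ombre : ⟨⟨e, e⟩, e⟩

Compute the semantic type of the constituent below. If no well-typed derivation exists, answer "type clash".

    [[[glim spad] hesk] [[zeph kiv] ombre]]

[glim spad]: glim is ⟨t, ⟨e, ⟨t, ⟨t, ⟨e, e⟩⟩⟩⟩⟩, spad is t; result ⟨e, ⟨t, ⟨t, ⟨e, e⟩⟩⟩⟩.
[[glim spad] hesk]: [glim spad] is ⟨e, ⟨t, ⟨t, ⟨e, e⟩⟩⟩⟩, hesk is e; result ⟨t, ⟨t, ⟨e, e⟩⟩⟩.
[zeph kiv]: kiv is ⟨⟨t, t⟩, ⟨⟨⟨e, e⟩, e⟩, t⟩⟩, zeph is ⟨t, t⟩; result ⟨⟨⟨e, e⟩, e⟩, t⟩.
[[zeph kiv] ombre]: [zeph kiv] is ⟨⟨⟨e, e⟩, e⟩, t⟩, ombre is ⟨⟨e, e⟩, e⟩; result t.
[[[glim spad] hesk] [[zeph kiv] ombre]]: [[glim spad] hesk] is ⟨t, ⟨t, ⟨e, e⟩⟩⟩, [[zeph kiv] ombre] is t; result ⟨t, ⟨e, e⟩⟩.

⟨t, ⟨e, e⟩⟩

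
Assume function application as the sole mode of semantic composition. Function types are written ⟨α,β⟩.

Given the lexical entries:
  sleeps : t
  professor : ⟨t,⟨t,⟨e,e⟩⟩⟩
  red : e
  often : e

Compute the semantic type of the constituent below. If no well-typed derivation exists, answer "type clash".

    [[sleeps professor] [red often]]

[sleeps professor] — professor of type ⟨t,⟨t,⟨e,e⟩⟩⟩ combines with sleeps of type t: type ⟨t,⟨e,e⟩⟩.
At [red often]: neither e nor e can take the other as argument; the node is ill-typed.

type clash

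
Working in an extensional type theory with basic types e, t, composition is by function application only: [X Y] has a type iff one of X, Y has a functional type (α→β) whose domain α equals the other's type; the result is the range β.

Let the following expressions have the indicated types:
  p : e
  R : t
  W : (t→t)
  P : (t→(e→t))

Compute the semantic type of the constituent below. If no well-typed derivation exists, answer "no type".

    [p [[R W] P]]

At [R W], W : (t→t) takes R : t, giving t.
At [[R W] P], P : (t→(e→t)) takes [R W] : t, giving (e→t).
At [p [[R W] P]], [[R W] P] : (e→t) takes p : e, giving t.

t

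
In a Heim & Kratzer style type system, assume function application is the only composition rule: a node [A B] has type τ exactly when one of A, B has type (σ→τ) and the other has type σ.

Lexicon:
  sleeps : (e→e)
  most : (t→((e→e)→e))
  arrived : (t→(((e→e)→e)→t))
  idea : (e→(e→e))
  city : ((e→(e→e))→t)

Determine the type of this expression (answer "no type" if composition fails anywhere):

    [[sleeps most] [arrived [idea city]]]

At [sleeps most]: neither (e→e) nor (t→((e→e)→e)) can take the other as argument; the node is ill-typed.

no type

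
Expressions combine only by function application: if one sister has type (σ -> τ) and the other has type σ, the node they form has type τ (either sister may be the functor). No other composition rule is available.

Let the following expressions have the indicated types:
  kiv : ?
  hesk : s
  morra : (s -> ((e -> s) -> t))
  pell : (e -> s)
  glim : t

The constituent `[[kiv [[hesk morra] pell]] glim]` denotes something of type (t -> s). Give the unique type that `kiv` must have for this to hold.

[[kiv [[hesk morra] pell]] glim] is required to be (t -> s). glim : t cannot yield (t -> s) as functor, so [kiv [[hesk morra] pell]] : (t -> (t -> s)).
[kiv [[hesk morra] pell]] is required to be (t -> (t -> s)). [[hesk morra] pell] : t cannot yield (t -> (t -> s)) as functor, so kiv : (t -> (t -> (t -> s))).

(t -> (t -> (t -> s)))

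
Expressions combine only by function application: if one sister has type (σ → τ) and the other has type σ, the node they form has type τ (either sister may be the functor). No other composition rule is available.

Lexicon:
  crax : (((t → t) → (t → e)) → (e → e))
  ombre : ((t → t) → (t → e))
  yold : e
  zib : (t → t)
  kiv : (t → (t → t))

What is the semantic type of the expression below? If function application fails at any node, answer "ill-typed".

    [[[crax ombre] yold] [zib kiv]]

ill-typed

[crax ombre]: crax is (((t → t) → (t → e)) → (e → e)), ombre is ((t → t) → (t → e)); result (e → e).
[[crax ombre] yold]: [crax ombre] is (e → e), yold is e; result e.
[zib kiv]: (t → t) and (t → (t → t)) cannot combine by function application — type clash.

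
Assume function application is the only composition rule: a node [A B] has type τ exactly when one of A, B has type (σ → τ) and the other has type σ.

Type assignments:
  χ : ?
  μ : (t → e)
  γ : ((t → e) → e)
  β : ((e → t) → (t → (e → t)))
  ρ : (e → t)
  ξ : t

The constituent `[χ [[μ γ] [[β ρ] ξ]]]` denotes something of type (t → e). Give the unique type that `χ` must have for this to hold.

For [χ [[μ γ] [[β ρ] ξ]]] to have type (t → e) with [[μ γ] [[β ρ] ξ]] of type t, χ must be the function: χ : (t → (t → e)).

(t → (t → e))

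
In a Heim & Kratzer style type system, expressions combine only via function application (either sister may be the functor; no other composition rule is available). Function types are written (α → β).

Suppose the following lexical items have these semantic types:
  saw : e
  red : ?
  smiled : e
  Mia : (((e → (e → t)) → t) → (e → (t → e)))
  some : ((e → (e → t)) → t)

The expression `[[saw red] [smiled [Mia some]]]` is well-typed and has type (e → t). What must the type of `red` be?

(e → ((t → e) → (e → t)))

[[saw red] [smiled [Mia some]]] must have type (e → t). The sister [smiled [Mia some]] has type (t → e); that is not a function onto (e → t), so [saw red] must be the functor, of type ((t → e) → (e → t)).
[saw red] must have type ((t → e) → (e → t)). The sister saw has type e; that is not a function onto ((t → e) → (e → t)), so red must be the functor, of type (e → ((t → e) → (e → t))).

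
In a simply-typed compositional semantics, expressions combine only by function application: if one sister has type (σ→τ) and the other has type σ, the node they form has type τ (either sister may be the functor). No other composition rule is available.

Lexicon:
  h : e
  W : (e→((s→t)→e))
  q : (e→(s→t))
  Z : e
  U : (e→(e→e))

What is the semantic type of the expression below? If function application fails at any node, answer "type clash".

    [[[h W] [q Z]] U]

(e→e)

[h W]: W is (e→((s→t)→e)), h is e; result ((s→t)→e).
[q Z]: q is (e→(s→t)), Z is e; result (s→t).
[[h W] [q Z]]: [h W] is ((s→t)→e), [q Z] is (s→t); result e.
[[[h W] [q Z]] U]: U is (e→(e→e)), [[h W] [q Z]] is e; result (e→e).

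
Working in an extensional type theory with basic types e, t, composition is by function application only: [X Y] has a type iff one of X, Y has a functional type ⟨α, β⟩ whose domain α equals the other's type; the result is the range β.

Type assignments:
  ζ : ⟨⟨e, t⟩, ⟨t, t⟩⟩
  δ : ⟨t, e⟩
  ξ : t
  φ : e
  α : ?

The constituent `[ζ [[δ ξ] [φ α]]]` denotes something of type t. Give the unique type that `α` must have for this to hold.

For [ζ [[δ ξ] [φ α]]] to have type t with ζ of type ⟨⟨e, t⟩, ⟨t, t⟩⟩, [[δ ξ] [φ α]] must be the function: [[δ ξ] [φ α]] : ⟨⟨⟨e, t⟩, ⟨t, t⟩⟩, t⟩.
For [[δ ξ] [φ α]] to have type ⟨⟨⟨e, t⟩, ⟨t, t⟩⟩, t⟩ with [δ ξ] of type e, [φ α] must be the function: [φ α] : ⟨e, ⟨⟨⟨e, t⟩, ⟨t, t⟩⟩, t⟩⟩.
For [φ α] to have type ⟨e, ⟨⟨⟨e, t⟩, ⟨t, t⟩⟩, t⟩⟩ with φ of type e, α must be the function: α : ⟨e, ⟨e, ⟨⟨⟨e, t⟩, ⟨t, t⟩⟩, t⟩⟩⟩.

⟨e, ⟨e, ⟨⟨⟨e, t⟩, ⟨t, t⟩⟩, t⟩⟩⟩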